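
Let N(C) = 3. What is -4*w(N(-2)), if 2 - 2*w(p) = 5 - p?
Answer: 0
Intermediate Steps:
w(p) = -3/2 + p/2 (w(p) = 1 - (5 - p)/2 = 1 + (-5/2 + p/2) = -3/2 + p/2)
-4*w(N(-2)) = -4*(-3/2 + (1/2)*3) = -4*(-3/2 + 3/2) = -4*0 = 0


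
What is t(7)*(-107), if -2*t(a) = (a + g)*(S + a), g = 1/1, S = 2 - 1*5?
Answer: 1712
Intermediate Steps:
S = -3 (S = 2 - 5 = -3)
g = 1
t(a) = -(1 + a)*(-3 + a)/2 (t(a) = -(a + 1)*(-3 + a)/2 = -(1 + a)*(-3 + a)/2)
t(7)*(-107) = (3/2 + 7 - ½*7²)*(-107) = (3/2 + 7 - ½*49)*(-107) = (3/2 + 7 - 49/2)*(-107) = -16*(-107) = 1712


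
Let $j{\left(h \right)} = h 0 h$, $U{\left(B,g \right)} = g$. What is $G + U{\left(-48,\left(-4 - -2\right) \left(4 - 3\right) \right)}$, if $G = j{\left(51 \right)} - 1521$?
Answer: $-1523$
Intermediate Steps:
$j{\left(h \right)} = 0$ ($j{\left(h \right)} = 0 h = 0$)
$G = -1521$ ($G = 0 - 1521 = -1521$)
$G + U{\left(-48,\left(-4 - -2\right) \left(4 - 3\right) \right)} = -1521 + \left(-4 - -2\right) \left(4 - 3\right) = -1521 + \left(-4 + 2\right) 1 = -1521 - 2 = -1523$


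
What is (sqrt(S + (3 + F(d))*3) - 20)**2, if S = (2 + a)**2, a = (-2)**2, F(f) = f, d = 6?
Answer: 463 - 120*sqrt(7) ≈ 145.51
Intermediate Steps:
a = 4
S = 36 (S = (2 + 4)**2 = 6**2 = 36)
(sqrt(S + (3 + F(d))*3) - 20)**2 = (sqrt(36 + (3 + 6)*3) - 20)**2 = (sqrt(36 + 9*3) - 20)**2 = (sqrt(36 + 27) - 20)**2 = (sqrt(63) - 20)**2 = (3*sqrt(7) - 20)**2 = (-20 + 3*sqrt(7))**2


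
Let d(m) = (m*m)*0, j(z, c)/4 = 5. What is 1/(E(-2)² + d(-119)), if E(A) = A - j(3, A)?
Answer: 1/484 ≈ 0.0020661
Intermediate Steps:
j(z, c) = 20 (j(z, c) = 4*5 = 20)
E(A) = -20 + A (E(A) = A - 1*20 = A - 20 = -20 + A)
d(m) = 0 (d(m) = m²*0 = 0)
1/(E(-2)² + d(-119)) = 1/((-20 - 2)² + 0) = 1/((-22)² + 0) = 1/(484 + 0) = 1/484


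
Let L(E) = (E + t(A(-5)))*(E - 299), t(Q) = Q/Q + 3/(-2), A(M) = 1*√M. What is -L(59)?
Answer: 14040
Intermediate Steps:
A(M) = √M
t(Q) = -½ (t(Q) = 1 + 3*(-½) = 1 - 3/2 = -½)
L(E) = (-299 + E)*(-½ + E) (L(E) = (E - ½)*(E - 299) = (-½ + E)*(-299 + E) = (-299 + E)*(-½ + E))
-L(59) = -(299/2 + 59² - 599/2*59) = -(299/2 + 3481 - 35341/2) = -1*(-14040) = 14040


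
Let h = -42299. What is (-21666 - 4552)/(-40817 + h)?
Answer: 13109/41558 ≈ 0.31544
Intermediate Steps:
(-21666 - 4552)/(-40817 + h) = (-21666 - 4552)/(-40817 - 42299) = -26218/(-83116) = -26218*(-1/83116) = 13109/41558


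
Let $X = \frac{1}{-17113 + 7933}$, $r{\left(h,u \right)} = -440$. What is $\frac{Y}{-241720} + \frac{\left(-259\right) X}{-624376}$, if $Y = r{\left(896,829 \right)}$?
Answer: $\frac{63047923343}{34637096262240} \approx 0.0018202$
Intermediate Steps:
$Y = -440$
$X = - \frac{1}{9180}$ ($X = \frac{1}{-9180} = - \frac{1}{9180} \approx -0.00010893$)
$\frac{Y}{-241720} + \frac{\left(-259\right) X}{-624376} = - \frac{440}{-241720} + \frac{\left(-259\right) \left(- \frac{1}{9180}\right)}{-624376} = \left(-440\right) \left(- \frac{1}{241720}\right) + \frac{259}{9180} \left(- \frac{1}{624376}\right) = \frac{11}{6043} - \frac{259}{5731771680} = \frac{63047923343}{34637096262240}$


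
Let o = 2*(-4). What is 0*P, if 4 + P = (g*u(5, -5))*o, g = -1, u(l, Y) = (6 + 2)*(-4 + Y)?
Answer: 0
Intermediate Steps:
u(l, Y) = -32 + 8*Y (u(l, Y) = 8*(-4 + Y) = -32 + 8*Y)
o = -8
P = -580 (P = -4 - (-32 + 8*(-5))*(-8) = -4 - (-32 - 40)*(-8) = -4 - 1*(-72)*(-8) = -4 + 72*(-8) = -4 - 576 = -580)
0*P = 0*(-580) = 0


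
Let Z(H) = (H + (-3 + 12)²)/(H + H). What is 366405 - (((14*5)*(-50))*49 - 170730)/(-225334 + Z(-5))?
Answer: 206414866795/563354 ≈ 3.6640e+5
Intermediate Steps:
Z(H) = (81 + H)/(2*H) (Z(H) = (H + 9²)/((2*H)) = (H + 81)*(1/(2*H)) = (81 + H)*(1/(2*H)) = (81 + H)/(2*H))
366405 - (((14*5)*(-50))*49 - 170730)/(-225334 + Z(-5)) = 366405 - (((14*5)*(-50))*49 - 170730)/(-225334 + (½)*(81 - 5)/(-5)) = 366405 - ((70*(-50))*49 - 170730)/(-225334 + (½)*(-⅕)*76) = 366405 - (-3500*49 - 170730)/(-225334 - 38/5) = 366405 - (-171500 - 170730)/(-1126708/5) = 366405 - (-342230)*(-5)/1126708 = 366405 - 1*855575/563354 = 366405 - 855575/563354 = 206414866795/563354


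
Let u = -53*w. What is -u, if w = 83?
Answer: 4399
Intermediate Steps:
u = -4399 (u = -53*83 = -4399)
-u = -1*(-4399) = 4399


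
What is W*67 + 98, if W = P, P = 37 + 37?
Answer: 5056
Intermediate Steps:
P = 74
W = 74
W*67 + 98 = 74*67 + 98 = 4958 + 98 = 5056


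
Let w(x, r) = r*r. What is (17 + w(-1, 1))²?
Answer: 324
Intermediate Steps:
w(x, r) = r²
(17 + w(-1, 1))² = (17 + 1²)² = (17 + 1)² = 18² = 324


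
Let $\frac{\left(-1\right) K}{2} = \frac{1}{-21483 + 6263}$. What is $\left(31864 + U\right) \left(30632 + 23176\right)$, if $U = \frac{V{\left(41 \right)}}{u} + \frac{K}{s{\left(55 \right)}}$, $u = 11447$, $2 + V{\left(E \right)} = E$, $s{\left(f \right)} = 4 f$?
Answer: $\frac{4107298090154684922}{2395570925} \approx 1.7145 \cdot 10^{9}$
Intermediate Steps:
$V{\left(E \right)} = -2 + E$
$K = \frac{1}{7610}$ ($K = - \frac{2}{-21483 + 6263} = - \frac{2}{-15220} = \left(-2\right) \left(- \frac{1}{15220}\right) = \frac{1}{7610} \approx 0.00013141$)
$U = \frac{65305247}{19164567400}$ ($U = \frac{-2 + 41}{11447} + \frac{1}{7610 \cdot 4 \cdot 55} = 39 \cdot \frac{1}{11447} + \frac{1}{7610 \cdot 220} = \frac{39}{11447} + \frac{1}{7610} \cdot \frac{1}{220} = \frac{39}{11447} + \frac{1}{1674200} = \frac{65305247}{19164567400} \approx 0.0034076$)
$\left(31864 + U\right) \left(30632 + 23176\right) = \left(31864 + \frac{65305247}{19164567400}\right) \left(30632 + 23176\right) = \frac{610659840938847}{19164567400} \cdot 53808 = \frac{4107298090154684922}{2395570925}$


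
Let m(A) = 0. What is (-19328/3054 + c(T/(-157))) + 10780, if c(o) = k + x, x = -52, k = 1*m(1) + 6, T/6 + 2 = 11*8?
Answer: 16381154/1527 ≈ 10728.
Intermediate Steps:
T = 516 (T = -12 + 6*(11*8) = -12 + 6*88 = -12 + 528 = 516)
k = 6 (k = 1*0 + 6 = 0 + 6 = 6)
c(o) = -46 (c(o) = 6 - 52 = -46)
(-19328/3054 + c(T/(-157))) + 10780 = (-19328/3054 - 46) + 10780 = (-19328*1/3054 - 46) + 10780 = (-9664/1527 - 46) + 10780 = -79906/1527 + 10780 = 16381154/1527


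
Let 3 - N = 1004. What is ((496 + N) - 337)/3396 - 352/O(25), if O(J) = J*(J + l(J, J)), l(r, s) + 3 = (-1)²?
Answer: -839771/976350 ≈ -0.86011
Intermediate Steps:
N = -1001 (N = 3 - 1*1004 = 3 - 1004 = -1001)
l(r, s) = -2 (l(r, s) = -3 + (-1)² = -3 + 1 = -2)
O(J) = J*(-2 + J) (O(J) = J*(J - 2) = J*(-2 + J))
((496 + N) - 337)/3396 - 352/O(25) = ((496 - 1001) - 337)/3396 - 352*1/(25*(-2 + 25)) = (-505 - 337)*(1/3396) - 352/(25*23) = -842*1/3396 - 352/575 = -421/1698 - 352*1/575 = -421/1698 - 352/575 = -839771/976350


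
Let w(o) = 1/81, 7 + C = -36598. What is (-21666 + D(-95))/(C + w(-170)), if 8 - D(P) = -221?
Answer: 102141/174412 ≈ 0.58563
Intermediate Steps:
C = -36605 (C = -7 - 36598 = -36605)
w(o) = 1/81
D(P) = 229 (D(P) = 8 - 1*(-221) = 8 + 221 = 229)
(-21666 + D(-95))/(C + w(-170)) = (-21666 + 229)/(-36605 + 1/81) = -21437/(-2965004/81) = -21437*(-81/2965004) = 102141/174412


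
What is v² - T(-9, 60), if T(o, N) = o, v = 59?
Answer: 3490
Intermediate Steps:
v² - T(-9, 60) = 59² - 1*(-9) = 3481 + 9 = 3490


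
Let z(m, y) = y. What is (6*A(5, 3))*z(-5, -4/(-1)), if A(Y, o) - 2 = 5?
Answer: 168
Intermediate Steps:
A(Y, o) = 7 (A(Y, o) = 2 + 5 = 7)
(6*A(5, 3))*z(-5, -4/(-1)) = (6*7)*(-4/(-1)) = 42*(-4*(-1)) = 42*4 = 168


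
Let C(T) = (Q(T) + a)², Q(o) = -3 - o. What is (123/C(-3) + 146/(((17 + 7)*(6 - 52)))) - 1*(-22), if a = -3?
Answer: 19615/552 ≈ 35.534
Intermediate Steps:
C(T) = (-6 - T)² (C(T) = ((-3 - T) - 3)² = (-6 - T)²)
(123/C(-3) + 146/(((17 + 7)*(6 - 52)))) - 1*(-22) = (123/((6 - 3)²) + 146/(((17 + 7)*(6 - 52)))) - 1*(-22) = (123/(3²) + 146/((24*(-46)))) + 22 = (123/9 + 146/(-1104)) + 22 = (123*(⅑) + 146*(-1/1104)) + 22 = (41/3 - 73/552) + 22 = 7471/552 + 22 = 19615/552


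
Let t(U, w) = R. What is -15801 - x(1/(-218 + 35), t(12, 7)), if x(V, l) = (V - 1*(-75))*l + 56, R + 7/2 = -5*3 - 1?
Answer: -878071/61 ≈ -14395.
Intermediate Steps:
R = -39/2 (R = -7/2 + (-5*3 - 1) = -7/2 + (-15 - 1) = -7/2 - 16 = -39/2 ≈ -19.500)
t(U, w) = -39/2
x(V, l) = 56 + l*(75 + V) (x(V, l) = (V + 75)*l + 56 = (75 + V)*l + 56 = l*(75 + V) + 56 = 56 + l*(75 + V))
-15801 - x(1/(-218 + 35), t(12, 7)) = -15801 - (56 + 75*(-39/2) - 39/2/(-218 + 35)) = -15801 - (56 - 2925/2 - 39/2/(-183)) = -15801 - (56 - 2925/2 - 1/183*(-39/2)) = -15801 - (56 - 2925/2 + 13/122) = -15801 - 1*(-85790/61) = -15801 + 85790/61 = -878071/61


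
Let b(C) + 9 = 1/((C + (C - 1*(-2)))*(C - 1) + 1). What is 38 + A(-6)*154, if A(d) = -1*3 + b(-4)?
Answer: -55956/31 ≈ -1805.0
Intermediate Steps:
b(C) = -9 + 1/(1 + (-1 + C)*(2 + 2*C)) (b(C) = -9 + 1/((C + (C - 1*(-2)))*(C - 1) + 1) = -9 + 1/((C + (C + 2))*(-1 + C) + 1) = -9 + 1/((C + (2 + C))*(-1 + C) + 1) = -9 + 1/((2 + 2*C)*(-1 + C) + 1) = -9 + 1/((-1 + C)*(2 + 2*C) + 1) = -9 + 1/(1 + (-1 + C)*(2 + 2*C)))
A(d) = -371/31 (A(d) = -1*3 + 2*(5 - 9*(-4)²)/(-1 + 2*(-4)²) = -3 + 2*(5 - 9*16)/(-1 + 2*16) = -3 + 2*(5 - 144)/(-1 + 32) = -3 + 2*(-139)/31 = -3 + 2*(1/31)*(-139) = -3 - 278/31 = -371/31)
38 + A(-6)*154 = 38 - 371/31*154 = 38 - 57134/31 = -55956/31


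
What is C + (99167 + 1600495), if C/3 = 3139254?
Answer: 11117424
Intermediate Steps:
C = 9417762 (C = 3*3139254 = 9417762)
C + (99167 + 1600495) = 9417762 + (99167 + 1600495) = 9417762 + 1699662 = 11117424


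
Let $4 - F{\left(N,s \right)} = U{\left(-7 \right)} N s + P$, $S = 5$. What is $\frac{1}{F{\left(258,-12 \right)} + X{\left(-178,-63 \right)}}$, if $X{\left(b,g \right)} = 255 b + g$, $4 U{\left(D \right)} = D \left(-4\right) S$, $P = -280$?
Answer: $\frac{1}{63191} \approx 1.5825 \cdot 10^{-5}$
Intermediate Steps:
$U{\left(D \right)} = - 5 D$ ($U{\left(D \right)} = \frac{D \left(-4\right) 5}{4} = \frac{- 4 D 5}{4} = \frac{\left(-20\right) D}{4} = - 5 D$)
$F{\left(N,s \right)} = 284 - 35 N s$ ($F{\left(N,s \right)} = 4 - \left(\left(-5\right) \left(-7\right) N s - 280\right) = 4 - \left(35 N s - 280\right) = 4 - \left(-280 + 35 N s\right) = 284 - 35 N s$)
$X{\left(b,g \right)} = g + 255 b$
$\frac{1}{F{\left(258,-12 \right)} + X{\left(-178,-63 \right)}} = \frac{1}{\left(284 - 9030 \left(-12\right)\right) + \left(-63 + 255 \left(-178\right)\right)} = \frac{1}{\left(284 + 108360\right) - 45453} = \frac{1}{108644 - 45453} = \frac{1}{63191}$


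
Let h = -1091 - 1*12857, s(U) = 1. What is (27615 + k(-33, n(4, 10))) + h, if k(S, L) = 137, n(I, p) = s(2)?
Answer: 13804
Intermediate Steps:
n(I, p) = 1
h = -13948 (h = -1091 - 12857 = -13948)
(27615 + k(-33, n(4, 10))) + h = (27615 + 137) - 13948 = 27752 - 13948 = 13804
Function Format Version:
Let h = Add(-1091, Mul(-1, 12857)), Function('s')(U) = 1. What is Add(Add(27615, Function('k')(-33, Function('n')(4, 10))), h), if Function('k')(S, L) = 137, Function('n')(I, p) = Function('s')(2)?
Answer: 13804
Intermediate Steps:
Function('n')(I, p) = 1
h = -13948 (h = Add(-1091, -12857) = -13948)
Add(Add(27615, Function('k')(-33, Function('n')(4, 10))), h) = Add(Add(27615, 137), -13948) = Add(27752, -13948) = 13804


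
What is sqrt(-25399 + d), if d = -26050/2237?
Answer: 9*I*sqrt(1569866201)/2237 ≈ 159.41*I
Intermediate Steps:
d = -26050/2237 (d = -26050*1/2237 = -26050/2237 ≈ -11.645)
sqrt(-25399 + d) = sqrt(-25399 - 26050/2237) = sqrt(-56843613/2237) = 9*I*sqrt(1569866201)/2237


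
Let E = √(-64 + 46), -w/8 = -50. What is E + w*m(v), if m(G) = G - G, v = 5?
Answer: 3*I*√2 ≈ 4.2426*I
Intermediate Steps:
w = 400 (w = -8*(-50) = 400)
m(G) = 0
E = 3*I*√2 (E = √(-18) = 3*I*√2 ≈ 4.2426*I)
E + w*m(v) = 3*I*√2 + 400*0 = 3*I*√2 + 0 = 3*I*√2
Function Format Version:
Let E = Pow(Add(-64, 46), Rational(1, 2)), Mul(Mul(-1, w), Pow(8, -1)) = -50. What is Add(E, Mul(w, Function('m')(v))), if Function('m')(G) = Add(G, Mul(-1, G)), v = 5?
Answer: Mul(3, I, Pow(2, Rational(1, 2))) ≈ Mul(4.2426, I)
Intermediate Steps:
w = 400 (w = Mul(-8, -50) = 400)
Function('m')(G) = 0
E = Mul(3, I, Pow(2, Rational(1, 2))) (E = Pow(-18, Rational(1, 2)) = Mul(3, I, Pow(2, Rational(1, 2))) ≈ Mul(4.2426, I))
Add(E, Mul(w, Function('m')(v))) = Add(Mul(3, I, Pow(2, Rational(1, 2))), Mul(400, 0)) = Add(Mul(3, I, Pow(2, Rational(1, 2))), 0) = Mul(3, I, Pow(2, Rational(1, 2)))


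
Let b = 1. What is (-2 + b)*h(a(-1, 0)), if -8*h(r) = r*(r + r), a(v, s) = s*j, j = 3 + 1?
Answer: 0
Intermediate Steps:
j = 4
a(v, s) = 4*s (a(v, s) = s*4 = 4*s)
h(r) = -r²/4 (h(r) = -r*(r + r)/8 = -r*2*r/8 = -r²/4)
(-2 + b)*h(a(-1, 0)) = (-2 + 1)*(-(4*0)²/4) = -(-1)*0²/4 = -(-1)*0/4 = -1*0 = 0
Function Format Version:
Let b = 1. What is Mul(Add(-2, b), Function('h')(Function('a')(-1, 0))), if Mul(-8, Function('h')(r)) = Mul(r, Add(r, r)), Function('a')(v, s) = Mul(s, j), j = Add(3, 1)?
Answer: 0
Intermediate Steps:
j = 4
Function('a')(v, s) = Mul(4, s) (Function('a')(v, s) = Mul(s, 4) = Mul(4, s))
Function('h')(r) = Mul(Rational(-1, 4), Pow(r, 2)) (Function('h')(r) = Mul(Rational(-1, 8), Mul(r, Add(r, r))) = Mul(Rational(-1, 8), Mul(r, Mul(2, r))) = Mul(Rational(-1, 8), Mul(2, Pow(r, 2))) = Mul(Rational(-1, 4), Pow(r, 2)))
Mul(Add(-2, b), Function('h')(Function('a')(-1, 0))) = Mul(Add(-2, 1), Mul(Rational(-1, 4), Pow(Mul(4, 0), 2))) = Mul(-1, Mul(Rational(-1, 4), Pow(0, 2))) = Mul(-1, Mul(Rational(-1, 4), 0)) = Mul(-1, 0) = 0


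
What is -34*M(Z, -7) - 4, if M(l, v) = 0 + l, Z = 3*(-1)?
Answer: 98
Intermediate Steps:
Z = -3
M(l, v) = l
-34*M(Z, -7) - 4 = -34*(-3) - 4 = 102 - 4 = 98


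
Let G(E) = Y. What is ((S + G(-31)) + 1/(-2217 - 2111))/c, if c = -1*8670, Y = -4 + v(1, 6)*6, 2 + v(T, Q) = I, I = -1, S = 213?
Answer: -275549/12507920 ≈ -0.022030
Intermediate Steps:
v(T, Q) = -3 (v(T, Q) = -2 - 1 = -3)
Y = -22 (Y = -4 - 3*6 = -4 - 18 = -22)
G(E) = -22
c = -8670
((S + G(-31)) + 1/(-2217 - 2111))/c = ((213 - 22) + 1/(-2217 - 2111))/(-8670) = (191 + 1/(-4328))*(-1/8670) = (191 - 1/4328)*(-1/8670) = (826647/4328)*(-1/8670) = -275549/12507920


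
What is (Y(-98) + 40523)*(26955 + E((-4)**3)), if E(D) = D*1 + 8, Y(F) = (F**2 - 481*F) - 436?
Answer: 2604603271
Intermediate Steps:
Y(F) = -436 + F**2 - 481*F
E(D) = 8 + D (E(D) = D + 8 = 8 + D)
(Y(-98) + 40523)*(26955 + E((-4)**3)) = ((-436 + (-98)**2 - 481*(-98)) + 40523)*(26955 + (8 + (-4)**3)) = ((-436 + 9604 + 47138) + 40523)*(26955 + (8 - 64)) = (56306 + 40523)*(26955 - 56) = 96829*26899 = 2604603271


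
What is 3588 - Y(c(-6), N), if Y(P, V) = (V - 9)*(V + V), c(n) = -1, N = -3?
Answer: 3516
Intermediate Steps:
Y(P, V) = 2*V*(-9 + V) (Y(P, V) = (-9 + V)*(2*V) = 2*V*(-9 + V))
3588 - Y(c(-6), N) = 3588 - 2*(-3)*(-9 - 3) = 3588 - 2*(-3)*(-12) = 3588 - 1*72 = 3588 - 72 = 3516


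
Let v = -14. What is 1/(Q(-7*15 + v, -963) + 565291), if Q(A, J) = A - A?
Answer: 1/565291 ≈ 1.7690e-6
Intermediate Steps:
Q(A, J) = 0
1/(Q(-7*15 + v, -963) + 565291) = 1/(0 + 565291) = 1/565291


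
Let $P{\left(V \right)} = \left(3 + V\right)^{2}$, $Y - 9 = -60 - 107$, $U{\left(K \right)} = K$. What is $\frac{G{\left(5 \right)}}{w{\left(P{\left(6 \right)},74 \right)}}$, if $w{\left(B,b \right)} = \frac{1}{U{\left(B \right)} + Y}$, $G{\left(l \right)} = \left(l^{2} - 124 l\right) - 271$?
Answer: $66682$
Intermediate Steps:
$G{\left(l \right)} = -271 + l^{2} - 124 l$
$Y = -158$ ($Y = 9 - 167 = -158$)
$w{\left(B,b \right)} = \frac{1}{-158 + B}$ ($w{\left(B,b \right)} = \frac{1}{B - 158} = \frac{1}{-158 + B}$)
$\frac{G{\left(5 \right)}}{w{\left(P{\left(6 \right)},74 \right)}} = \frac{-271 + 5^{2} - 620}{\frac{1}{-158 + \left(3 + 6\right)^{2}}} = \frac{-271 + 25 - 620}{\frac{1}{-158 + 9^{2}}} = - \frac{866}{\frac{1}{-158 + 81}} = - \frac{866}{\frac{1}{-77}} = - \frac{866}{- \frac{1}{77}} = \left(-866\right) \left(-77\right) = 66682$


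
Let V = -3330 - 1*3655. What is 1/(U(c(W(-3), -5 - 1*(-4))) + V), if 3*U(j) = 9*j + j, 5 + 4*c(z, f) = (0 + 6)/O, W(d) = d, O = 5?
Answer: -6/41929 ≈ -0.00014310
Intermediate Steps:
c(z, f) = -19/20 (c(z, f) = -5/4 + ((0 + 6)/5)/4 = -5/4 + (6*(1/5))/4 = -5/4 + (1/4)*(6/5) = -5/4 + 3/10 = -19/20)
U(j) = 10*j/3 (U(j) = (9*j + j)/3 = (10*j)/3 = 10*j/3)
V = -6985 (V = -3330 - 3655 = -6985)
1/(U(c(W(-3), -5 - 1*(-4))) + V) = 1/((10/3)*(-19/20) - 6985) = 1/(-19/6 - 6985) = 1/(-41929/6) = -6/41929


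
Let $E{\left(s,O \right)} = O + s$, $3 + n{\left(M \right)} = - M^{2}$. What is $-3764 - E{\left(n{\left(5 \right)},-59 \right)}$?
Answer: $-3677$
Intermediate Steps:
$n{\left(M \right)} = -3 - M^{2}$
$-3764 - E{\left(n{\left(5 \right)},-59 \right)} = -3764 - \left(-59 - 28\right) = -3764 - -87 = -3764 + 87 = -3677$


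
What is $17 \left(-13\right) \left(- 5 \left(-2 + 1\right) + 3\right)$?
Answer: $-1768$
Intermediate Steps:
$17 \left(-13\right) \left(- 5 \left(-2 + 1\right) + 3\right) = - 221 \left(\left(-5\right) \left(-1\right) + 3\right) = - 221 \left(5 + 3\right) = \left(-221\right) 8 = -1768$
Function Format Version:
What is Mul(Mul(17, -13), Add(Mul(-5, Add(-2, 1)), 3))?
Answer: -1768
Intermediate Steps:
Mul(Mul(17, -13), Add(Mul(-5, Add(-2, 1)), 3)) = Mul(-221, Add(Mul(-5, -1), 3)) = Mul(-221, Add(5, 3)) = Mul(-221, 8) = -1768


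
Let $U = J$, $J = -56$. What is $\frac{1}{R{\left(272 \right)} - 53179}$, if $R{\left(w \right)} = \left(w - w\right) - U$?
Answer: $- \frac{1}{53123} \approx -1.8824 \cdot 10^{-5}$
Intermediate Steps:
$U = -56$
$R{\left(w \right)} = 56$ ($R{\left(w \right)} = \left(w - w\right) - -56 = 0 + 56 = 56$)
$\frac{1}{R{\left(272 \right)} - 53179} = \frac{1}{56 - 53179} = \frac{1}{-53123} = - \frac{1}{53123}$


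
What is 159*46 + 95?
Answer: 7409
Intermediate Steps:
159*46 + 95 = 7314 + 95 = 7409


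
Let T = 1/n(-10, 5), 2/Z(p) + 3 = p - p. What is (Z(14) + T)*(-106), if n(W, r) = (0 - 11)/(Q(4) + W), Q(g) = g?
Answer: 424/33 ≈ 12.848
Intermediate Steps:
Z(p) = -⅔ (Z(p) = 2/(-3 + (p - p)) = 2/(-3 + 0) = 2/(-3) = 2*(-⅓) = -⅔)
n(W, r) = -11/(4 + W) (n(W, r) = (0 - 11)/(4 + W) = -11/(4 + W))
T = 6/11 (T = 1/(-11/(4 - 10)) = 1/(-11/(-6)) = 1/(-11*(-⅙)) = 1/(11/6) = 6/11 ≈ 0.54545)
(Z(14) + T)*(-106) = (-⅔ + 6/11)*(-106) = -4/33*(-106) = 424/33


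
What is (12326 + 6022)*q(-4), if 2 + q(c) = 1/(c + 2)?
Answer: -45870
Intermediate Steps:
q(c) = -2 + 1/(2 + c) (q(c) = -2 + 1/(c + 2) = -2 + 1/(2 + c))
(12326 + 6022)*q(-4) = (12326 + 6022)*((-3 - 2*(-4))/(2 - 4)) = 18348*((-3 + 8)/(-2)) = 18348*(-½*5) = 18348*(-5/2) = -45870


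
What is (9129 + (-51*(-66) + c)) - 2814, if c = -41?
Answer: 9640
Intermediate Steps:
(9129 + (-51*(-66) + c)) - 2814 = (9129 + (-51*(-66) - 41)) - 2814 = (9129 + (3366 - 41)) - 2814 = (9129 + 3325) - 2814 = 12454 - 2814 = 9640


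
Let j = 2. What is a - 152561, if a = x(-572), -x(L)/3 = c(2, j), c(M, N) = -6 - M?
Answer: -152537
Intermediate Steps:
x(L) = 24 (x(L) = -3*(-6 - 1*2) = -3*(-6 - 2) = -3*(-8) = 24)
a = 24
a - 152561 = 24 - 152561 = -152537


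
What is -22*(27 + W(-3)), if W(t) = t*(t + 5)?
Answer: -462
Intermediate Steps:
W(t) = t*(5 + t)
-22*(27 + W(-3)) = -22*(27 - 3*(5 - 3)) = -22*(27 - 3*2) = -22*(27 - 6) = -22*21 = -462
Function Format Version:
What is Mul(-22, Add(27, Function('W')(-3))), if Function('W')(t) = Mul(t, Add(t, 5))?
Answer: -462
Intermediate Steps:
Function('W')(t) = Mul(t, Add(5, t))
Mul(-22, Add(27, Function('W')(-3))) = Mul(-22, Add(27, Mul(-3, Add(5, -3)))) = Mul(-22, Add(27, Mul(-3, 2))) = Mul(-22, Add(27, -6)) = Mul(-22, 21) = -462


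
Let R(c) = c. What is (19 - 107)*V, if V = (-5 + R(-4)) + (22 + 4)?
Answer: -1496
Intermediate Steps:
V = 17 (V = (-5 - 4) + (22 + 4) = -9 + 26 = 17)
(19 - 107)*V = (19 - 107)*17 = -88*17 = -1496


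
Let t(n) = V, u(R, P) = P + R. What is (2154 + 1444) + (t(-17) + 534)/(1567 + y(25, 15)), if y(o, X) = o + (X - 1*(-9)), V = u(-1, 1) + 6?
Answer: 1453727/404 ≈ 3598.3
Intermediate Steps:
V = 6 (V = (1 - 1) + 6 = 0 + 6 = 6)
t(n) = 6
y(o, X) = 9 + X + o (y(o, X) = o + (X + 9) = o + (9 + X) = 9 + X + o)
(2154 + 1444) + (t(-17) + 534)/(1567 + y(25, 15)) = (2154 + 1444) + (6 + 534)/(1567 + (9 + 15 + 25)) = 3598 + 540/(1567 + 49) = 3598 + 540/1616 = 3598 + 540*(1/1616) = 3598 + 135/404 = 1453727/404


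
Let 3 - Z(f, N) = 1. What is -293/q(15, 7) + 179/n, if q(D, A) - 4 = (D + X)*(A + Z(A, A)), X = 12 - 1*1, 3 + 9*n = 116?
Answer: 350309/26894 ≈ 13.026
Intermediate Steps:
n = 113/9 (n = -⅓ + (⅑)*116 = -⅓ + 116/9 = 113/9 ≈ 12.556)
Z(f, N) = 2 (Z(f, N) = 3 - 1*1 = 3 - 1 = 2)
X = 11 (X = 12 - 1 = 11)
q(D, A) = 4 + (2 + A)*(11 + D) (q(D, A) = 4 + (D + 11)*(A + 2) = 4 + (11 + D)*(2 + A) = 4 + (2 + A)*(11 + D))
-293/q(15, 7) + 179/n = -293/(26 + 2*15 + 11*7 + 7*15) + 179/(113/9) = -293/(26 + 30 + 77 + 105) + 179*(9/113) = -293/238 + 1611/113 = 350309/26894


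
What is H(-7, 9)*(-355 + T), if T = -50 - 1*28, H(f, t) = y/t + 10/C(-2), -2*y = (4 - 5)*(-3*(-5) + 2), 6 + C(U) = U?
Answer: 4763/36 ≈ 132.31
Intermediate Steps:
C(U) = -6 + U
y = 17/2 (y = -(4 - 5)*(-3*(-5) + 2)/2 = -(-1)*(15 + 2)/2 = -(-1)*17/2 = -½*(-17) = 17/2 ≈ 8.5000)
H(f, t) = -5/4 + 17/(2*t) (H(f, t) = 17/(2*t) + 10/(-6 - 2) = 17/(2*t) + 10/(-8) = 17/(2*t) + 10*(-⅛) = 17/(2*t) - 5/4 = -5/4 + 17/(2*t))
T = -78 (T = -50 - 28 = -78)
H(-7, 9)*(-355 + T) = ((¼)*(34 - 5*9)/9)*(-355 - 78) = ((¼)*(⅑)*(34 - 45))*(-433) = ((¼)*(⅑)*(-11))*(-433) = -11/36*(-433) = 4763/36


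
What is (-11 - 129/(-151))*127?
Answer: -194564/151 ≈ -1288.5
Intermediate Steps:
(-11 - 129/(-151))*127 = (-11 - 129*(-1/151))*127 = (-11 + 129/151)*127 = -1532/151*127 = -194564/151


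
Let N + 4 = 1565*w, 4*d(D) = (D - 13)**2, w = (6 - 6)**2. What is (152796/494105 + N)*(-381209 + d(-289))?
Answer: 38447142976/29065 ≈ 1.3228e+6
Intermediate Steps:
w = 0 (w = 0**2 = 0)
d(D) = (-13 + D)**2/4 (d(D) = (D - 13)**2/4 = (-13 + D)**2/4)
N = -4 (N = -4 + 1565*0 = -4 + 0 = -4)
(152796/494105 + N)*(-381209 + d(-289)) = (152796/494105 - 4)*(-381209 + (-13 - 289)**2/4) = (152796*(1/494105) - 4)*(-381209 + (1/4)*(-302)**2) = (8988/29065 - 4)*(-381209 + (1/4)*91204) = -107272*(-381209 + 22801)/29065 = -107272/29065*(-358408) = 38447142976/29065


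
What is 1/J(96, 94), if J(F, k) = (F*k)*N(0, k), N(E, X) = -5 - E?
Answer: -1/45120 ≈ -2.2163e-5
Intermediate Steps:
J(F, k) = -5*F*k (J(F, k) = (F*k)*(-5 - 1*0) = (F*k)*(-5 + 0) = (F*k)*(-5) = -5*F*k)
1/J(96, 94) = 1/(-5*96*94) = 1/(-45120) = -1/45120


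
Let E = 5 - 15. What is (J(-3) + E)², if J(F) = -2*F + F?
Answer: 49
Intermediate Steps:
E = -10
J(F) = -F
(J(-3) + E)² = (-1*(-3) - 10)² = (3 - 10)² = (-7)² = 49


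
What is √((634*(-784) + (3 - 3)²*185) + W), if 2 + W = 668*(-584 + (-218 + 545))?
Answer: I*√668734 ≈ 817.76*I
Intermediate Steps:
W = -171678 (W = -2 + 668*(-584 + (-218 + 545)) = -2 + 668*(-584 + 327) = -2 + 668*(-257) = -2 - 171676 = -171678)
√((634*(-784) + (3 - 3)²*185) + W) = √((634*(-784) + (3 - 3)²*185) - 171678) = √((-497056 + 0²*185) - 171678) = √((-497056 + 0*185) - 171678) = √((-497056 + 0) - 171678) = √(-497056 - 171678) = √(-668734) = I*√668734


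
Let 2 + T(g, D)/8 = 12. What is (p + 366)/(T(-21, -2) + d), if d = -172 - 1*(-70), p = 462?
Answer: -414/11 ≈ -37.636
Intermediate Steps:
T(g, D) = 80 (T(g, D) = -16 + 8*12 = -16 + 96 = 80)
d = -102 (d = -172 + 70 = -102)
(p + 366)/(T(-21, -2) + d) = (462 + 366)/(80 - 102) = 828/(-22) = 828*(-1/22) = -414/11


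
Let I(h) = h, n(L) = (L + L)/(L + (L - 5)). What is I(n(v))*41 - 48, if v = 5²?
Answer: -22/9 ≈ -2.4444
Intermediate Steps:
v = 25
n(L) = 2*L/(-5 + 2*L) (n(L) = (2*L)/(L + (-5 + L)) = (2*L)/(-5 + 2*L) = 2*L/(-5 + 2*L))
I(n(v))*41 - 48 = (2*25/(-5 + 2*25))*41 - 48 = (2*25/(-5 + 50))*41 - 48 = (2*25/45)*41 - 48 = (2*25*(1/45))*41 - 48 = (10/9)*41 - 48 = 410/9 - 48 = -22/9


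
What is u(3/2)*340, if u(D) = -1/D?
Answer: -680/3 ≈ -226.67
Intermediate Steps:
u(3/2)*340 = -1/(3/2)*340 = -1/(3*(1/2))*340 = -1/3/2*340 = -1*2/3*340 = -2/3*340 = -680/3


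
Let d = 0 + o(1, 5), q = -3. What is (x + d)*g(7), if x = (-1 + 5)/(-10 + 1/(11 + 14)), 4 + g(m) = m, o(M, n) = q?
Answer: -847/83 ≈ -10.205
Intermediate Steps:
o(M, n) = -3
g(m) = -4 + m
x = -100/249 (x = 4/(-10 + 1/25) = 4/(-249/25) = 4*(-25/249) = -100/249 ≈ -0.40161)
d = -3 (d = 0 - 3 = -3)
(x + d)*g(7) = (-100/249 - 3)*(-4 + 7) = -847/249*3 = -847/83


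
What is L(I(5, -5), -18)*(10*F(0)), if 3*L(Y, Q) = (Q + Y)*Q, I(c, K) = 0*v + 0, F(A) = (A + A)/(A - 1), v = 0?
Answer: 0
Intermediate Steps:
F(A) = 2*A/(-1 + A) (F(A) = (2*A)/(-1 + A) = 2*A/(-1 + A))
I(c, K) = 0 (I(c, K) = 0*0 + 0 = 0 + 0 = 0)
L(Y, Q) = Q*(Q + Y)/3 (L(Y, Q) = ((Q + Y)*Q)/3 = (Q*(Q + Y))/3 = Q*(Q + Y)/3)
L(I(5, -5), -18)*(10*F(0)) = ((1/3)*(-18)*(-18 + 0))*(10*(2*0/(-1 + 0))) = ((1/3)*(-18)*(-18))*(10*(2*0/(-1))) = 108*(10*(2*0*(-1))) = 108*(10*0) = 108*0 = 0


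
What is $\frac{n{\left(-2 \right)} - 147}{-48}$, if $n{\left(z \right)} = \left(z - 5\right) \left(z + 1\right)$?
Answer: $\frac{35}{12} \approx 2.9167$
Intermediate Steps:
$n{\left(z \right)} = \left(1 + z\right) \left(-5 + z\right)$ ($n{\left(z \right)} = \left(-5 + z\right) \left(1 + z\right) = \left(1 + z\right) \left(-5 + z\right)$)
$\frac{n{\left(-2 \right)} - 147}{-48} = \frac{\left(-5 + \left(-2\right)^{2} - -8\right) - 147}{-48} = \left(\left(-5 + 4 + 8\right) - 147\right) \left(- \frac{1}{48}\right) = \left(7 - 147\right) \left(- \frac{1}{48}\right) = \left(-140\right) \left(- \frac{1}{48}\right) = \frac{35}{12}$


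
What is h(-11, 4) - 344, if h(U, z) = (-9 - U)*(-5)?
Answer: -354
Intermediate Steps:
h(U, z) = 45 + 5*U
h(-11, 4) - 344 = (45 + 5*(-11)) - 344 = (45 - 55) - 344 = -10 - 344 = -354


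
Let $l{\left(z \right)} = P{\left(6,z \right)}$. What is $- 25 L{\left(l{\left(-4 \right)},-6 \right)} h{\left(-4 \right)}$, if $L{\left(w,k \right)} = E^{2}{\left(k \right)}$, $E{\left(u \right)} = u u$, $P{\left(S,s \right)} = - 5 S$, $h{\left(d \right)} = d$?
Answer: $129600$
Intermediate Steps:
$l{\left(z \right)} = -30$ ($l{\left(z \right)} = \left(-5\right) 6 = -30$)
$E{\left(u \right)} = u^{2}$
$L{\left(w,k \right)} = k^{4}$ ($L{\left(w,k \right)} = \left(k^{2}\right)^{2} = k^{4}$)
$- 25 L{\left(l{\left(-4 \right)},-6 \right)} h{\left(-4 \right)} = - 25 \left(-6\right)^{4} \left(-4\right) = \left(-25\right) 1296 \left(-4\right) = \left(-32400\right) \left(-4\right) = 129600$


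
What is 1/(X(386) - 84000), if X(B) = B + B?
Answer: -1/83228 ≈ -1.2015e-5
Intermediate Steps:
X(B) = 2*B
1/(X(386) - 84000) = 1/(2*386 - 84000) = 1/(772 - 84000) = 1/(-83228) = -1/83228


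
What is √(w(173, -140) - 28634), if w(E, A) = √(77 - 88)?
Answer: √(-28634 + I*√11) ≈ 0.0098 + 169.22*I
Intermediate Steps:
w(E, A) = I*√11 (w(E, A) = √(-11) = I*√11)
√(w(173, -140) - 28634) = √(I*√11 - 28634) = √(-28634 + I*√11)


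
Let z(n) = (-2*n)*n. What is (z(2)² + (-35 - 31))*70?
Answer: -140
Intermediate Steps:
z(n) = -2*n²
(z(2)² + (-35 - 31))*70 = ((-2*2²)² + (-35 - 31))*70 = ((-2*4)² - 66)*70 = ((-8)² - 66)*70 = (64 - 66)*70 = -2*70 = -140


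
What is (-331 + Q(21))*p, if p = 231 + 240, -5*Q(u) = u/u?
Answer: -779976/5 ≈ -1.5600e+5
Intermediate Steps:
Q(u) = -1/5 (Q(u) = -u/(5*u) = -1/5*1 = -1/5)
p = 471
(-331 + Q(21))*p = (-331 - 1/5)*471 = -1656/5*471 = -779976/5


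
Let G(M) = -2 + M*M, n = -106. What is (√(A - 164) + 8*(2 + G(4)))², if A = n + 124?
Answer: (128 + I*√146)² ≈ 16238.0 + 3093.3*I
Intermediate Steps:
G(M) = -2 + M²
A = 18 (A = -106 + 124 = 18)
(√(A - 164) + 8*(2 + G(4)))² = (√(18 - 164) + 8*(2 + (-2 + 4²)))² = (√(-146) + 8*(2 + (-2 + 16)))² = (I*√146 + 8*(2 + 14))² = (I*√146 + 8*16)² = (I*√146 + 128)² = (128 + I*√146)²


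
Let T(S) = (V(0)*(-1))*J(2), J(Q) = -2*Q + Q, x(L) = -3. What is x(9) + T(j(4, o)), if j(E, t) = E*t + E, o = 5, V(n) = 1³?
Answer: -1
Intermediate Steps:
V(n) = 1
j(E, t) = E + E*t
J(Q) = -Q
T(S) = 2 (T(S) = (1*(-1))*(-1*2) = -1*(-2) = 2)
x(9) + T(j(4, o)) = -3 + 2 = -1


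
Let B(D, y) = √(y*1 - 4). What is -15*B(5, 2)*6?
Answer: -90*I*√2 ≈ -127.28*I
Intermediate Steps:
B(D, y) = √(-4 + y) (B(D, y) = √(y - 4) = √(-4 + y))
-15*B(5, 2)*6 = -15*√(-4 + 2)*6 = -15*I*√2*6 = -90*I*√2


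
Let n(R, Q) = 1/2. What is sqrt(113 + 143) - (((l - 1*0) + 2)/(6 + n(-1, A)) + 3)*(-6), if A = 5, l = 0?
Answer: 466/13 ≈ 35.846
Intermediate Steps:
n(R, Q) = 1/2
sqrt(113 + 143) - (((l - 1*0) + 2)/(6 + n(-1, A)) + 3)*(-6) = sqrt(113 + 143) - (((0 - 1*0) + 2)/(6 + 1/2) + 3)*(-6) = sqrt(256) - (((0 + 0) + 2)/(13/2) + 3)*(-6) = 16 - ((0 + 2)*(2/13) + 3)*(-6) = 16 - (2*(2/13) + 3)*(-6) = 16 - (4/13 + 3)*(-6) = 16 - 43*(-6)/13 = 16 - 1*(-258/13) = 16 + 258/13 = 466/13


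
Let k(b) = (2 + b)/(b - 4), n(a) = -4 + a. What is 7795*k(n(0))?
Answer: 7795/4 ≈ 1948.8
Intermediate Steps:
k(b) = (2 + b)/(-4 + b)
7795*k(n(0)) = 7795*((2 + (-4 + 0))/(-4 + (-4 + 0))) = 7795*((2 - 4)/(-4 - 4)) = 7795*(-2/(-8)) = 7795*(-1/8*(-2)) = 7795*(1/4) = 7795/4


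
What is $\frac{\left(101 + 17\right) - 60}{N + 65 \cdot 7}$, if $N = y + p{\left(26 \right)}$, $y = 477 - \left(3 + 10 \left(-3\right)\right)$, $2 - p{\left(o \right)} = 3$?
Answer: $\frac{29}{479} \approx 0.060543$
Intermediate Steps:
$p{\left(o \right)} = -1$ ($p{\left(o \right)} = 2 - 3 = -1$)
$y = 504$ ($y = 477 - \left(3 - 30\right) = 477 - -27 = 477 + 27 = 504$)
$N = 503$ ($N = 504 - 1 = 503$)
$\frac{\left(101 + 17\right) - 60}{N + 65 \cdot 7} = \frac{\left(101 + 17\right) - 60}{503 + 65 \cdot 7} = \frac{118 - 60}{503 + 455} = \frac{1}{958} \cdot 58 = \frac{29}{479}$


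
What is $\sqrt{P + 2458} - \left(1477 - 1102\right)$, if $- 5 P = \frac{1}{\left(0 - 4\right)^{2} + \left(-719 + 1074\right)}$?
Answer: $-375 + \frac{3 \sqrt{939781955}}{1855} \approx -325.42$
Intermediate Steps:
$P = - \frac{1}{1855}$ ($P = - \frac{1}{5 \left(\left(0 - 4\right)^{2} + \left(-719 + 1074\right)\right)} = - \frac{1}{5 \left(\left(-4\right)^{2} + 355\right)} = - \frac{1}{5 \left(16 + 355\right)} = - \frac{1}{5 \cdot 371} = \left(- \frac{1}{5}\right) \frac{1}{371} = - \frac{1}{1855} \approx -0.00053908$)
$\sqrt{P + 2458} - \left(1477 - 1102\right) = \sqrt{- \frac{1}{1855} + 2458} - \left(1477 - 1102\right) = \sqrt{\frac{4559589}{1855}} - 375 = \frac{3 \sqrt{939781955}}{1855} - 375 = -375 + \frac{3 \sqrt{939781955}}{1855}$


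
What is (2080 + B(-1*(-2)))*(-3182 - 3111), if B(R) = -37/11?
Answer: -143750999/11 ≈ -1.3068e+7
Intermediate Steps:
B(R) = -37/11 (B(R) = -37*1/11 = -37/11)
(2080 + B(-1*(-2)))*(-3182 - 3111) = (2080 - 37/11)*(-3182 - 3111) = (22843/11)*(-6293) = -143750999/11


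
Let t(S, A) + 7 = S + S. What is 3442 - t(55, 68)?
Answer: 3339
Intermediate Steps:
t(S, A) = -7 + 2*S (t(S, A) = -7 + (S + S) = -7 + 2*S)
3442 - t(55, 68) = 3442 - (-7 + 2*55) = 3442 - (-7 + 110) = 3442 - 1*103 = 3442 - 103 = 3339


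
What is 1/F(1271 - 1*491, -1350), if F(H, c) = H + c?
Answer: -1/570 ≈ -0.0017544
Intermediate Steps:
1/F(1271 - 1*491, -1350) = 1/((1271 - 1*491) - 1350) = 1/((1271 - 491) - 1350) = 1/(780 - 1350) = 1/(-570) = -1/570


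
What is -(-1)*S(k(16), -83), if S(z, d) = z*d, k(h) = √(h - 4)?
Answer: -166*√3 ≈ -287.52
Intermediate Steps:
k(h) = √(-4 + h)
S(z, d) = d*z
-(-1)*S(k(16), -83) = -(-1)*(-83*√(-4 + 16)) = -(-1)*(-166*√3) = -166*√3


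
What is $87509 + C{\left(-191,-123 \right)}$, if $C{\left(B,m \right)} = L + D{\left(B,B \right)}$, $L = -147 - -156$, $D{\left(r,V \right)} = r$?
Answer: $87327$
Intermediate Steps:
$L = 9$ ($L = -147 + 156 = 9$)
$C{\left(B,m \right)} = 9 + B$
$87509 + C{\left(-191,-123 \right)} = 87509 + \left(9 - 191\right) = 87509 - 182 = 87327$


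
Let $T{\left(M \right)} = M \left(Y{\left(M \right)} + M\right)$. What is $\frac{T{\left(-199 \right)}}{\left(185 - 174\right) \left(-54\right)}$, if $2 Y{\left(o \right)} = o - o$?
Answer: $- \frac{39601}{594} \approx -66.668$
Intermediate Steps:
$Y{\left(o \right)} = 0$ ($Y{\left(o \right)} = \frac{o - o}{2} = \frac{1}{2} \cdot 0 = 0$)
$T{\left(M \right)} = M^{2}$ ($T{\left(M \right)} = M \left(0 + M\right) = M M = M^{2}$)
$\frac{T{\left(-199 \right)}}{\left(185 - 174\right) \left(-54\right)} = \frac{\left(-199\right)^{2}}{\left(185 - 174\right) \left(-54\right)} = \frac{39601}{11 \left(-54\right)} = \frac{39601}{-594} = 39601 \left(- \frac{1}{594}\right) = - \frac{39601}{594}$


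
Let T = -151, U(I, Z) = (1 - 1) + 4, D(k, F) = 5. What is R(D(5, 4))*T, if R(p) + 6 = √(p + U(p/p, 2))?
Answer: 453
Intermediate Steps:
U(I, Z) = 4 (U(I, Z) = 0 + 4 = 4)
R(p) = -6 + √(4 + p) (R(p) = -6 + √(p + 4) = -6 + √(4 + p))
R(D(5, 4))*T = (-6 + √(4 + 5))*(-151) = (-6 + √9)*(-151) = (-6 + 3)*(-151) = -3*(-151) = 453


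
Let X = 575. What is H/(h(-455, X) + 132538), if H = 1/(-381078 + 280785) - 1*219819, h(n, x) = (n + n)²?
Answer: -1574736212/6881804781 ≈ -0.22883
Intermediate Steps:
h(n, x) = 4*n² (h(n, x) = (2*n)² = 4*n²)
H = -22046306968/100293 (H = 1/(-100293) - 219819 = -1/100293 - 219819 = -22046306968/100293 ≈ -2.1982e+5)
H/(h(-455, X) + 132538) = -22046306968/(100293*(4*(-455)² + 132538)) = -22046306968/(100293*(4*207025 + 132538)) = -22046306968/(100293*(828100 + 132538)) = -22046306968/100293/960638 = -22046306968/100293*1/960638 = -1574736212/6881804781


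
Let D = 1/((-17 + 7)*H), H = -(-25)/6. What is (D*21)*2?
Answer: -126/125 ≈ -1.0080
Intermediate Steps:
H = 25/6 (H = -(-25)/6 = -5*(-⅚) = 25/6 ≈ 4.1667)
D = -3/125 (D = 1/((-17 + 7)*(25/6)) = (6/25)/(-10) = -⅒*6/25 = -3/125 ≈ -0.024000)
(D*21)*2 = -3/125*21*2 = -63/125*2 = -126/125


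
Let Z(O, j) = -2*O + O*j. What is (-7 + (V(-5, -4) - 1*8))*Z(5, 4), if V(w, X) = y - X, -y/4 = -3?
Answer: 10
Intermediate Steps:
y = 12 (y = -4*(-3) = 12)
V(w, X) = 12 - X
(-7 + (V(-5, -4) - 1*8))*Z(5, 4) = (-7 + ((12 - 1*(-4)) - 1*8))*(5*(-2 + 4)) = (-7 + ((12 + 4) - 8))*(5*2) = (-7 + (16 - 8))*10 = (-7 + 8)*10 = 1*10 = 10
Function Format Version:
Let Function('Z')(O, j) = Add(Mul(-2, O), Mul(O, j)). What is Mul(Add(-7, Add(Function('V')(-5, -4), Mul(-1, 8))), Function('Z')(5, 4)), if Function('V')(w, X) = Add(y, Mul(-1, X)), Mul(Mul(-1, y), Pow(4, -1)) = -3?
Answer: 10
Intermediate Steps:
y = 12 (y = Mul(-4, -3) = 12)
Function('V')(w, X) = Add(12, Mul(-1, X))
Mul(Add(-7, Add(Function('V')(-5, -4), Mul(-1, 8))), Function('Z')(5, 4)) = Mul(Add(-7, Add(Add(12, Mul(-1, -4)), Mul(-1, 8))), Mul(5, Add(-2, 4))) = Mul(Add(-7, Add(Add(12, 4), -8)), Mul(5, 2)) = Mul(Add(-7, Add(16, -8)), 10) = Mul(Add(-7, 8), 10) = Mul(1, 10) = 10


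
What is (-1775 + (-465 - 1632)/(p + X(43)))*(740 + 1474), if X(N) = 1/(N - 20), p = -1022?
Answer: -30754780272/7835 ≈ -3.9253e+6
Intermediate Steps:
X(N) = 1/(-20 + N)
(-1775 + (-465 - 1632)/(p + X(43)))*(740 + 1474) = (-1775 + (-465 - 1632)/(-1022 + 1/(-20 + 43)))*(740 + 1474) = (-1775 - 2097/(-1022 + 1/23))*2214 = (-1775 - 2097/(-23505/23))*2214 = (-1775 - 2097*(-23/23505))*2214 = (-1775 + 16077/7835)*2214 = -13891048/7835*2214 = -30754780272/7835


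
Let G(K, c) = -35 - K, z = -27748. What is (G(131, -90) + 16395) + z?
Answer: -11519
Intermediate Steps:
(G(131, -90) + 16395) + z = ((-35 - 1*131) + 16395) - 27748 = ((-35 - 131) + 16395) - 27748 = (-166 + 16395) - 27748 = 16229 - 27748 = -11519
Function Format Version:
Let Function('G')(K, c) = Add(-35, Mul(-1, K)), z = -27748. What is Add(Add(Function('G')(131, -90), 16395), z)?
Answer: -11519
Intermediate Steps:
Add(Add(Function('G')(131, -90), 16395), z) = Add(Add(Add(-35, Mul(-1, 131)), 16395), -27748) = Add(Add(Add(-35, -131), 16395), -27748) = Add(Add(-166, 16395), -27748) = Add(16229, -27748) = -11519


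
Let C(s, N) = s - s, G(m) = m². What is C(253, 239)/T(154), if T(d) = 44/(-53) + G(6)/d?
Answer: 0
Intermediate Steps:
C(s, N) = 0
T(d) = -44/53 + 36/d (T(d) = 44/(-53) + 6²/d = 44*(-1/53) + 36/d = -44/53 + 36/d)
C(253, 239)/T(154) = 0/(-44/53 + 36/154) = 0/(-44/53 + 36*(1/154)) = 0/(-44/53 + 18/77) = 0/(-2434/4081) = 0*(-4081/2434) = 0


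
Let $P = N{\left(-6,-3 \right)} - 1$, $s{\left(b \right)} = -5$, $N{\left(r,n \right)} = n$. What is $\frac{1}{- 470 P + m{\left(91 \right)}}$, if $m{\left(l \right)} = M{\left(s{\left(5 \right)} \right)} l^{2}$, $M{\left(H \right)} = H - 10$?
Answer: $- \frac{1}{122335} \approx -8.1743 \cdot 10^{-6}$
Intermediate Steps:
$M{\left(H \right)} = -10 + H$
$m{\left(l \right)} = - 15 l^{2}$ ($m{\left(l \right)} = \left(-10 - 5\right) l^{2} = - 15 l^{2}$)
$P = -4$ ($P = -3 - 1 = -4$)
$\frac{1}{- 470 P + m{\left(91 \right)}} = \frac{1}{\left(-470\right) \left(-4\right) - 15 \cdot 91^{2}} = \frac{1}{1880 - 124215} = \frac{1}{-122335} = - \frac{1}{122335}$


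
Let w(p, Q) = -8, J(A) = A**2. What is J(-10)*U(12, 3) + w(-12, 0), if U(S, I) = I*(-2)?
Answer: -608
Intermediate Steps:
U(S, I) = -2*I
J(-10)*U(12, 3) + w(-12, 0) = (-10)**2*(-2*3) - 8 = 100*(-6) - 8 = -600 - 8 = -608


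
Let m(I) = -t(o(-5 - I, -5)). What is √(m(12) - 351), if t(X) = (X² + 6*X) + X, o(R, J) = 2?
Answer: 3*I*√41 ≈ 19.209*I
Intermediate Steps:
t(X) = X² + 7*X
m(I) = -18 (m(I) = -2*(7 + 2) = -2*9 = -1*18 = -18)
√(m(12) - 351) = √(-18 - 351) = √(-369) = 3*I*√41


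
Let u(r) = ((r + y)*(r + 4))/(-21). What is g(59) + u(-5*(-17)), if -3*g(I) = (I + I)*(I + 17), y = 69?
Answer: -3642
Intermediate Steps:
g(I) = -2*I*(17 + I)/3 (g(I) = -(I + I)*(I + 17)/3 = -2*I*(17 + I)/3)
u(r) = -(4 + r)*(69 + r)/21 (u(r) = ((r + 69)*(r + 4))/(-21) = ((69 + r)*(4 + r))*(-1/21) = ((4 + r)*(69 + r))*(-1/21) = -(4 + r)*(69 + r)/21)
g(59) + u(-5*(-17)) = -2/3*59*(17 + 59) + (-92/7 - (-365)*(-17)/21 - (-5*(-17))**2/21) = -2/3*59*76 + (-92/7 - 73/21*85 - 1/21*85**2) = -8968/3 + (-92/7 - 6205/21 - 1/21*7225) = -8968/3 + (-92/7 - 6205/21 - 7225/21) = -8968/3 - 1958/3 = -3642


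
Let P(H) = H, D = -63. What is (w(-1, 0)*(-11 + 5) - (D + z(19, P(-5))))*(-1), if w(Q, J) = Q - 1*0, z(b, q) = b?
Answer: -50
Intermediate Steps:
w(Q, J) = Q (w(Q, J) = Q + 0 = Q)
(w(-1, 0)*(-11 + 5) - (D + z(19, P(-5))))*(-1) = (-(-11 + 5) - (-63 + 19))*(-1) = (-1*(-6) - 1*(-44))*(-1) = (6 + 44)*(-1) = 50*(-1) = -50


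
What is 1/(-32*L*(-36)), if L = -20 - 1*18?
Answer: -1/43776 ≈ -2.2844e-5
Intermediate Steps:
L = -38 (L = -20 - 18 = -38)
1/(-32*L*(-36)) = 1/(-32*(-38)*(-36)) = 1/(1216*(-36)) = 1/(-43776) = -1/43776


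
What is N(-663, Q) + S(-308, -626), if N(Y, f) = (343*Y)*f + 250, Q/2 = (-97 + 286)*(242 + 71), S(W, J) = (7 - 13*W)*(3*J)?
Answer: -26913200834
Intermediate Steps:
S(W, J) = 3*J*(7 - 13*W)
Q = 118314 (Q = 2*((-97 + 286)*(242 + 71)) = 2*(189*313) = 2*59157 = 118314)
N(Y, f) = 250 + 343*Y*f (N(Y, f) = 343*Y*f + 250 = 250 + 343*Y*f)
N(-663, Q) + S(-308, -626) = (250 + 343*(-663)*118314) + 3*(-626)*(7 - 13*(-308)) = (250 - 26905668426) + 3*(-626)*(7 + 4004) = -26905668176 + 3*(-626)*4011 = -26905668176 - 7532658 = -26913200834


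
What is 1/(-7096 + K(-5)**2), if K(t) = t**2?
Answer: -1/6471 ≈ -0.00015454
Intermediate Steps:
1/(-7096 + K(-5)**2) = 1/(-7096 + ((-5)**2)**2) = 1/(-7096 + 25**2) = 1/(-7096 + 625) = 1/(-6471) = -1/6471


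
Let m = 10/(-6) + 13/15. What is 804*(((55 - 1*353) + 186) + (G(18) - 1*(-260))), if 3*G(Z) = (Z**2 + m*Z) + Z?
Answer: 1033944/5 ≈ 2.0679e+5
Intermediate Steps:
m = -4/5 (m = 10*(-1/6) + 13*(1/15) = -5/3 + 13/15 = -4/5 ≈ -0.80000)
G(Z) = Z**2/3 + Z/15 (G(Z) = ((Z**2 - 4*Z/5) + Z)/3 = (Z**2 + Z/5)/3 = Z**2/3 + Z/15)
804*(((55 - 1*353) + 186) + (G(18) - 1*(-260))) = 804*(((55 - 1*353) + 186) + ((1/15)*18*(1 + 5*18) - 1*(-260))) = 804*(((55 - 353) + 186) + ((1/15)*18*(1 + 90) + 260)) = 804*((-298 + 186) + ((1/15)*18*91 + 260)) = 804*(-112 + (546/5 + 260)) = 804*(-112 + 1846/5) = 804*(1286/5) = 1033944/5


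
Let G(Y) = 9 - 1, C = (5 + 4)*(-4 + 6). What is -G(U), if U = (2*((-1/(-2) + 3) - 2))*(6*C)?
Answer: -8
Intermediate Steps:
C = 18 (C = 9*2 = 18)
U = 324 (U = (2*((-1/(-2) + 3) - 2))*(6*18) = (2*((-1*(-1/2) + 3) - 2))*108 = (2*((1/2 + 3) - 2))*108 = (2*(7/2 - 2))*108 = (2*(3/2))*108 = 3*108 = 324)
G(Y) = 8
-G(U) = -1*8 = -8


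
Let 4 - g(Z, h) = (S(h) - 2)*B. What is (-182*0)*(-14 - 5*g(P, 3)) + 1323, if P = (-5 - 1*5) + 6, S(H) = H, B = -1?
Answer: 1323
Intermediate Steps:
P = -4 (P = (-5 - 5) + 6 = -10 + 6 = -4)
g(Z, h) = 2 + h (g(Z, h) = 4 - (h - 2)*(-1) = 4 - (-2 + h)*(-1) = 4 - (2 - h) = 4 + (-2 + h) = 2 + h)
(-182*0)*(-14 - 5*g(P, 3)) + 1323 = (-182*0)*(-14 - 5*(2 + 3)) + 1323 = 0*(-14 - 5*5) + 1323 = 0*(-14 - 25) + 1323 = 0*(-39) + 1323 = 0 + 1323 = 1323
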